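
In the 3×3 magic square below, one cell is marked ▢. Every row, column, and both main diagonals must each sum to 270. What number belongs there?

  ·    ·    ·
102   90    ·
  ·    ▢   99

84

Row 2 must total 270; the given cells sum to 192, so (2,3) = 78.
The remaining cell in column 3 is (1,3) = 270 − 177 = 93.
Using main diagonal: 90 + 99 + ? → (1,1) = 270 − 189 = 81.
Anti-diagonal: 93 + 90 + ? = 270, so (3,1) = 87.
The remaining cell in row 1 is (1,2) = 270 − 174 = 96.
Row 3 must total 270; the given cells sum to 186, so (3,2) = 84.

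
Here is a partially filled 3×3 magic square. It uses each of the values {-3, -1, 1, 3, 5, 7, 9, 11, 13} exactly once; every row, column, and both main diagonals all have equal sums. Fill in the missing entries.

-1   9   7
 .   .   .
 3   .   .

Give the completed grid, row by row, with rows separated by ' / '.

The 9 entries sum to 45, so each line sums to 45/3 = 15.
The remaining cell in column 1 is (2,1) = 15 − 2 = 13.
Anti-diagonal: 7 + 3 + ? = 15, so (2,2) = 5.
Row 2 must total 15; the given cells sum to 18, so (2,3) = -3.
Column 2: 9 + 5 + ? = 15, so (3,2) = 1.
The remaining cell in column 3 is (3,3) = 15 − 4 = 11.

-1 9 7 / 13 5 -3 / 3 1 11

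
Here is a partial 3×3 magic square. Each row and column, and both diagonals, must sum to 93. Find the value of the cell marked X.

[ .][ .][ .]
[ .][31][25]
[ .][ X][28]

43

From row 2, 93 − (31 + 25) gives (2,1) = 37.
Column 3 needs 93; the known cells sum to 53, so (1,3) = 40.
Main diagonal: 31 + 28 + ? = 93, so (1,1) = 34.
Anti-diagonal must total 93; the given cells sum to 71, so (3,1) = 22.
Using row 1: 34 + 40 + ? → (1,2) = 93 − 74 = 19.
The remaining cell in row 3 is (3,2) = 93 − 50 = 43.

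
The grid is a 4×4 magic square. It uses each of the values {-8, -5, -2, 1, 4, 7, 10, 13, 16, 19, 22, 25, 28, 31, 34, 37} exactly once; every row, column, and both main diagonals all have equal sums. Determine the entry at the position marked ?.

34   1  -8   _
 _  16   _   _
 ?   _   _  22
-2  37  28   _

The 16 entries sum to 232, so each line sums to 232/4 = 58.
Row 1 needs 58; the known cells sum to 27, so (1,4) = 31.
From row 4, 58 − (-2 + 37 + 28) gives (4,4) = -5.
From column 2, 58 − (1 + 16 + 37) gives (3,2) = 4.
Column 4: 31 + 22 + (-5) + ? = 58, so (2,4) = 10.
The remaining cell in main diagonal is (3,3) = 58 − 45 = 13.
Anti-diagonal needs 58; the known cells sum to 33, so (2,3) = 25.
The remaining cell in row 2 is (2,1) = 58 − 51 = 7.
The remaining cell in row 3 is (3,1) = 58 − 39 = 19.

19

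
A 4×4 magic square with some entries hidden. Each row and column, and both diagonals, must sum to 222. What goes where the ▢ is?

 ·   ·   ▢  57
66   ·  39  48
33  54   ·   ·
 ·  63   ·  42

Row 2 needs 222; the known cells sum to 153, so (2,2) = 69.
Column 2 needs 222; the known cells sum to 186, so (1,2) = 36.
Column 4 needs 222; the known cells sum to 147, so (3,4) = 75.
Anti-diagonal: 57 + 39 + 54 + ? = 222, so (4,1) = 72.
Row 3 must total 222; the given cells sum to 162, so (3,3) = 60.
Row 4 must total 222; the given cells sum to 177, so (4,3) = 45.
Column 1 needs 222; the known cells sum to 171, so (1,1) = 51.
The remaining cell in column 3 is (1,3) = 222 − 144 = 78.

78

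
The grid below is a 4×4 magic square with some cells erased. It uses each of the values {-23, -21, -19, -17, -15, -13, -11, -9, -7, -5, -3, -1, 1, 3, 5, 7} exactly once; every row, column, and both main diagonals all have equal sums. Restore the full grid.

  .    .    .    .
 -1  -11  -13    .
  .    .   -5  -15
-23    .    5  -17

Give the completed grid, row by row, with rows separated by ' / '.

The 16 entries sum to -128, so each line sums to -128/4 = -32.
Row 2: -1 + (-11) + (-13) + ? = -32, so (2,4) = -7.
Row 4 must total -32; the given cells sum to -35, so (4,2) = 3.
Column 3: -13 + (-5) + 5 + ? = -32, so (1,3) = -19.
Column 4 must total -32; the given cells sum to -39, so (1,4) = 7.
The remaining cell in main diagonal is (1,1) = -32 − (-33) = 1.
Using anti-diagonal: 7 + (-13) + (-23) + ? → (3,2) = -32 − (-29) = -3.
The remaining cell in row 1 is (1,2) = -32 − (-11) = -21.
The remaining cell in row 3 is (3,1) = -32 − (-23) = -9.

1 -21 -19 7 / -1 -11 -13 -7 / -9 -3 -5 -15 / -23 3 5 -17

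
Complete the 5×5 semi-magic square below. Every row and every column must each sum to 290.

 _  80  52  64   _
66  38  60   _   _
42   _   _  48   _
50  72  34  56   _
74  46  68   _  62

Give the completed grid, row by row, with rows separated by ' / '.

Using row 4: 50 + 72 + 34 + 56 + ? → (4,5) = 290 − 212 = 78.
Row 5 must total 290; the given cells sum to 250, so (5,4) = 40.
Column 1: 66 + 42 + 50 + 74 + ? = 290, so (1,1) = 58.
Column 2: 80 + 38 + 72 + 46 + ? = 290, so (3,2) = 54.
Column 3: 52 + 60 + 34 + 68 + ? = 290, so (3,3) = 76.
Column 4 needs 290; the known cells sum to 208, so (2,4) = 82.
Row 1 needs 290; the known cells sum to 254, so (1,5) = 36.
Row 2 must total 290; the given cells sum to 246, so (2,5) = 44.
Row 3 needs 290; the known cells sum to 220, so (3,5) = 70.

58 80 52 64 36 / 66 38 60 82 44 / 42 54 76 48 70 / 50 72 34 56 78 / 74 46 68 40 62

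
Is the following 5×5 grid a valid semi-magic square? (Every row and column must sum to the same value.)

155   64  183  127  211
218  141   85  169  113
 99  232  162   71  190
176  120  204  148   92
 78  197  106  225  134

Row 1: 155 + 64 + 183 + 127 + 211 = 740.
Row 2: 218 + 141 + 85 + 169 + 113 = 726.
Row 3: 99 + 232 + 162 + 71 + 190 = 754.
Row 4: 176 + 120 + 204 + 148 + 92 = 740.
Row 5: 78 + 197 + 106 + 225 + 134 = 740.
Column 1: 155 + 218 + 99 + 176 + 78 = 726.
Column 2: 64 + 141 + 232 + 120 + 197 = 754.
Column 3: 183 + 85 + 162 + 204 + 106 = 740.
Column 4: 127 + 169 + 71 + 148 + 225 = 740.
Column 5: 211 + 113 + 190 + 92 + 134 = 740.

No — row 5 sums to 740 but row 3 sums to 754.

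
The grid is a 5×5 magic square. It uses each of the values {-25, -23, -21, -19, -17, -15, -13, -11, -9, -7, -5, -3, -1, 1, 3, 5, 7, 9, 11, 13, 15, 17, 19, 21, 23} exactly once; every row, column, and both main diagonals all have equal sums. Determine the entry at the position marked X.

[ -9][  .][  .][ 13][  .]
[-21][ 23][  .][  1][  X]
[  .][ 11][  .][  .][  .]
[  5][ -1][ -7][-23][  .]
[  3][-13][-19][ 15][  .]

-15

The 25 entries sum to -25, so each line sums to -25/5 = -5.
From row 4, -5 − (5 + (-1) + (-7) + (-23)) gives (4,5) = 21.
Row 5: 3 + (-13) + (-19) + 15 + ? = -5, so (5,5) = 9.
Using column 1: -9 + (-21) + 5 + 3 + ? → (3,1) = -5 − (-22) = 17.
Column 2 must total -5; the given cells sum to 20, so (1,2) = -25.
From column 4, -5 − (13 + 1 + (-23) + 15) gives (3,4) = -11.
Main diagonal needs -5; the known cells sum to 0, so (3,3) = -5.
From anti-diagonal, -5 − (1 + (-5) + (-1) + 3) gives (1,5) = -3.
Row 1: -9 + (-25) + 13 + (-3) + ? = -5, so (1,3) = 19.
Row 3: 17 + 11 + (-5) + (-11) + ? = -5, so (3,5) = -17.
The remaining cell in column 3 is (2,3) = -5 − (-12) = 7.
Column 5: -3 + (-17) + 21 + 9 + ? = -5, so (2,5) = -15.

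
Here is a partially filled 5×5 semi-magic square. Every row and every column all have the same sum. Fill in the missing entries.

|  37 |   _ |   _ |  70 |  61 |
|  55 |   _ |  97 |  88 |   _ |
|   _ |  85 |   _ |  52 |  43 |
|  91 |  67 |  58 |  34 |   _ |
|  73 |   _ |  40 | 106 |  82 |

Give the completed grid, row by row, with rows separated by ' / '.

37 103 79 70 61 / 55 46 97 88 64 / 94 85 76 52 43 / 91 67 58 34 100 / 73 49 40 106 82

Column 4 is already complete: 70 + 88 + 52 + 34 + 106 = 350, so that is the magic constant.
Row 4: 91 + 67 + 58 + 34 + ? = 350, so (4,5) = 100.
Row 5 needs 350; the known cells sum to 301, so (5,2) = 49.
Using column 1: 37 + 55 + 91 + 73 + ? → (3,1) = 350 − 256 = 94.
Using column 5: 61 + 43 + 100 + 82 + ? → (2,5) = 350 − 286 = 64.
The remaining cell in row 2 is (2,2) = 350 − 304 = 46.
Using row 3: 94 + 85 + 52 + 43 + ? → (3,3) = 350 − 274 = 76.
Using column 2: 46 + 85 + 67 + 49 + ? → (1,2) = 350 − 247 = 103.
Column 3: 97 + 76 + 58 + 40 + ? = 350, so (1,3) = 79.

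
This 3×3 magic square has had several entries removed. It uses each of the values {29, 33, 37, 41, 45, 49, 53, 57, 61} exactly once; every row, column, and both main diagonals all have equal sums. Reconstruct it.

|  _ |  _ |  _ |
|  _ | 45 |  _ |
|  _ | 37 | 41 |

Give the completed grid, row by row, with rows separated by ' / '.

The 9 entries sum to 405, so each line sums to 405/3 = 135.
Row 3 must total 135; the given cells sum to 78, so (3,1) = 57.
Column 2: 45 + 37 + ? = 135, so (1,2) = 53.
Main diagonal must total 135; the given cells sum to 86, so (1,1) = 49.
From anti-diagonal, 135 − (45 + 57) gives (1,3) = 33.
From column 1, 135 − (49 + 57) gives (2,1) = 29.
Column 3 needs 135; the known cells sum to 74, so (2,3) = 61.

49 53 33 / 29 45 61 / 57 37 41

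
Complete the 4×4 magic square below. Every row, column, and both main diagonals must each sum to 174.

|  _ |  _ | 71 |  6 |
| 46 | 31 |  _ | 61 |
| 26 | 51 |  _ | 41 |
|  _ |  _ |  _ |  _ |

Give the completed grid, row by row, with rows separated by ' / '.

From row 2, 174 − (46 + 31 + 61) gives (2,3) = 36.
From row 3, 174 − (26 + 51 + 41) gives (3,3) = 56.
The remaining cell in column 3 is (4,3) = 174 − 163 = 11.
Column 4 needs 174; the known cells sum to 108, so (4,4) = 66.
Main diagonal: 31 + 56 + 66 + ? = 174, so (1,1) = 21.
The remaining cell in anti-diagonal is (4,1) = 174 − 93 = 81.
The remaining cell in row 1 is (1,2) = 174 − 98 = 76.
Row 4 must total 174; the given cells sum to 158, so (4,2) = 16.

21 76 71 6 / 46 31 36 61 / 26 51 56 41 / 81 16 11 66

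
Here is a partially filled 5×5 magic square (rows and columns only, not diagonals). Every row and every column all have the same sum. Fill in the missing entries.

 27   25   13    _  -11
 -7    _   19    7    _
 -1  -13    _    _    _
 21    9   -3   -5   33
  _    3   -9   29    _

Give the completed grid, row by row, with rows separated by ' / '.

27 25 13 1 -11 / -7 31 19 7 5 / -1 -13 35 23 11 / 21 9 -3 -5 33 / 15 3 -9 29 17

Row 4 is already complete: 21 + 9 + -3 + -5 + 33 = 55, so that is the magic constant.
Row 1 needs 55; the known cells sum to 54, so (1,4) = 1.
The remaining cell in column 1 is (5,1) = 55 − 40 = 15.
Column 2: 25 + (-13) + 9 + 3 + ? = 55, so (2,2) = 31.
Column 3: 13 + 19 + (-3) + (-9) + ? = 55, so (3,3) = 35.
From column 4, 55 − (1 + 7 + (-5) + 29) gives (3,4) = 23.
Using row 2: -7 + 31 + 19 + 7 + ? → (2,5) = 55 − 50 = 5.
From row 3, 55 − (-1 + (-13) + 35 + 23) gives (3,5) = 11.
From row 5, 55 − (15 + 3 + (-9) + 29) gives (5,5) = 17.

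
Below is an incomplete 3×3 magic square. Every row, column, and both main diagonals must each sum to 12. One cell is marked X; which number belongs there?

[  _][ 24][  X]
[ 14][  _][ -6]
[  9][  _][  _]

-1

Row 2: 14 + (-6) + ? = 12, so (2,2) = 4.
The remaining cell in column 1 is (1,1) = 12 − 23 = -11.
From column 2, 12 − (24 + 4) gives (3,2) = -16.
Main diagonal: -11 + 4 + ? = 12, so (3,3) = 19.
Anti-diagonal needs 12; the known cells sum to 13, so (1,3) = -1.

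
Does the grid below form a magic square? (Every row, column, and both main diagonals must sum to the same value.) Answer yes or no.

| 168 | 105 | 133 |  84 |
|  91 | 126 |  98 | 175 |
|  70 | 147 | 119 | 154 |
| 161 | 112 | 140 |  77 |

Row 1: 168 + 105 + 133 + 84 = 490.
Row 2: 91 + 126 + 98 + 175 = 490.
Row 3: 70 + 147 + 119 + 154 = 490.
Row 4: 161 + 112 + 140 + 77 = 490.
Column 1: 168 + 91 + 70 + 161 = 490.
Column 2: 105 + 126 + 147 + 112 = 490.
Column 3: 133 + 98 + 119 + 140 = 490.
Column 4: 84 + 175 + 154 + 77 = 490.
Main diagonal: 168 + 126 + 119 + 77 = 490.
Anti-diagonal: 84 + 98 + 147 + 161 = 490.
All lines sum to 490.

Yes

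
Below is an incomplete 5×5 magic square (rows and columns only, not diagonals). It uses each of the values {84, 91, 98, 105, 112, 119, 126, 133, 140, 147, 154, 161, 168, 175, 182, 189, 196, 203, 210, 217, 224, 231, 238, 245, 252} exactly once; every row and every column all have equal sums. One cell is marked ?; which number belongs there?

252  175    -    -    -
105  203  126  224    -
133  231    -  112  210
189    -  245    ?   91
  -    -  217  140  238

The 25 entries sum to 4200, so each line sums to 4200/5 = 840.
The remaining cell in row 2 is (2,5) = 840 − 658 = 182.
Using row 3: 133 + 231 + 112 + 210 + ? → (3,3) = 840 − 686 = 154.
Using column 1: 252 + 105 + 133 + 189 + ? → (5,1) = 840 − 679 = 161.
The remaining cell in column 3 is (1,3) = 840 − 742 = 98.
From column 5, 840 − (182 + 210 + 91 + 238) gives (1,5) = 119.
Using row 1: 252 + 175 + 98 + 119 + ? → (1,4) = 840 − 644 = 196.
Row 5 must total 840; the given cells sum to 756, so (5,2) = 84.
Using column 2: 175 + 203 + 231 + 84 + ? → (4,2) = 840 − 693 = 147.
Column 4: 196 + 224 + 112 + 140 + ? = 840, so (4,4) = 168.

168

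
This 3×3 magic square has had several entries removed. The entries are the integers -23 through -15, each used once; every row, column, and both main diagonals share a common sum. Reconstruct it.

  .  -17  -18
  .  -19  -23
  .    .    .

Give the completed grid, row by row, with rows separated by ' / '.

-22 -17 -18 / -15 -19 -23 / -20 -21 -16

The entries are -23 through -15, which sum to -171, so each line sums to -171/3 = -57.
From row 1, -57 − (-17 + (-18)) gives (1,1) = -22.
Row 2 needs -57; the known cells sum to -42, so (2,1) = -15.
Column 1 needs -57; the known cells sum to -37, so (3,1) = -20.
Column 2 needs -57; the known cells sum to -36, so (3,2) = -21.
From column 3, -57 − (-18 + (-23)) gives (3,3) = -16.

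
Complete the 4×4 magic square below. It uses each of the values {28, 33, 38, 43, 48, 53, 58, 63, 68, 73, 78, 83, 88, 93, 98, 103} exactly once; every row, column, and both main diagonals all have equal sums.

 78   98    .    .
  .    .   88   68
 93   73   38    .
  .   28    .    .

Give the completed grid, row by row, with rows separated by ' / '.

The 16 entries sum to 1048, so each line sums to 1048/4 = 262.
From row 3, 262 − (93 + 73 + 38) gives (3,4) = 58.
Column 2: 98 + 73 + 28 + ? = 262, so (2,2) = 63.
Using main diagonal: 78 + 63 + 38 + ? → (4,4) = 262 − 179 = 83.
From row 2, 262 − (63 + 88 + 68) gives (2,1) = 43.
Using column 1: 78 + 43 + 93 + ? → (4,1) = 262 − 214 = 48.
Using column 4: 68 + 58 + 83 + ? → (1,4) = 262 − 209 = 53.
Using row 1: 78 + 98 + 53 + ? → (1,3) = 262 − 229 = 33.
The remaining cell in row 4 is (4,3) = 262 − 159 = 103.

78 98 33 53 / 43 63 88 68 / 93 73 38 58 / 48 28 103 83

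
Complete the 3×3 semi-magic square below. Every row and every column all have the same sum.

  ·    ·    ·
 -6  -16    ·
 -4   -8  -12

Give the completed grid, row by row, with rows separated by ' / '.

-14 0 -10 / -6 -16 -2 / -4 -8 -12

Row 3 is already complete: -4 + -8 + -12 = -24, so that is the magic constant.
Using row 2: -6 + (-16) + ? → (2,3) = -24 − (-22) = -2.
From column 1, -24 − (-6 + (-4)) gives (1,1) = -14.
From column 2, -24 − (-16 + (-8)) gives (1,2) = 0.
Column 3 needs -24; the known cells sum to -14, so (1,3) = -10.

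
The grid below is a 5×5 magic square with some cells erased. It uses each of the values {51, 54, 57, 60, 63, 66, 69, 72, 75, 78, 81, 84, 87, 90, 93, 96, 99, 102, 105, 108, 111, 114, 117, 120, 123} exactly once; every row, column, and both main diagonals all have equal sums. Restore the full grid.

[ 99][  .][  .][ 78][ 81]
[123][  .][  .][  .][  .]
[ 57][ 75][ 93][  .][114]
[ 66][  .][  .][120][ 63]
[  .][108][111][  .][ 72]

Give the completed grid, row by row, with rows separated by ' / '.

The 25 entries sum to 2175, so each line sums to 2175/5 = 435.
Using row 3: 57 + 75 + 93 + 114 + ? → (3,4) = 435 − 339 = 96.
The remaining cell in column 1 is (5,1) = 435 − 345 = 90.
Using column 5: 81 + 114 + 63 + 72 + ? → (2,5) = 435 − 330 = 105.
From main diagonal, 435 − (99 + 93 + 120 + 72) gives (2,2) = 51.
Row 5 needs 435; the known cells sum to 381, so (5,4) = 54.
Column 4 needs 435; the known cells sum to 348, so (2,4) = 87.
The remaining cell in anti-diagonal is (4,2) = 435 − 351 = 84.
From row 2, 435 − (123 + 51 + 87 + 105) gives (2,3) = 69.
From row 4, 435 − (66 + 84 + 120 + 63) gives (4,3) = 102.
Column 2: 51 + 75 + 84 + 108 + ? = 435, so (1,2) = 117.
Column 3 needs 435; the known cells sum to 375, so (1,3) = 60.

99 117 60 78 81 / 123 51 69 87 105 / 57 75 93 96 114 / 66 84 102 120 63 / 90 108 111 54 72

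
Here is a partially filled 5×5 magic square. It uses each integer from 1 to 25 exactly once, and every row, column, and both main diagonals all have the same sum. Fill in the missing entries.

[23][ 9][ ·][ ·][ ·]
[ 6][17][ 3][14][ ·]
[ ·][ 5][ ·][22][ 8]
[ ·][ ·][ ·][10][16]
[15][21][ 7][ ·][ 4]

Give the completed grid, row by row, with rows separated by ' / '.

23 9 20 1 12 / 6 17 3 14 25 / 19 5 11 22 8 / 2 13 24 10 16 / 15 21 7 18 4

The entries are 1 through 25, which sum to 325, so each line sums to 325/5 = 65.
Row 2 needs 65; the known cells sum to 40, so (2,5) = 25.
From row 5, 65 − (15 + 21 + 7 + 4) gives (5,4) = 18.
From column 2, 65 − (9 + 17 + 5 + 21) gives (4,2) = 13.
Column 4: 14 + 22 + 10 + 18 + ? = 65, so (1,4) = 1.
From column 5, 65 − (25 + 8 + 16 + 4) gives (1,5) = 12.
From main diagonal, 65 − (23 + 17 + 10 + 4) gives (3,3) = 11.
From row 1, 65 − (23 + 9 + 1 + 12) gives (1,3) = 20.
From row 3, 65 − (5 + 11 + 22 + 8) gives (3,1) = 19.
From column 1, 65 − (23 + 6 + 19 + 15) gives (4,1) = 2.
Column 3: 20 + 3 + 11 + 7 + ? = 65, so (4,3) = 24.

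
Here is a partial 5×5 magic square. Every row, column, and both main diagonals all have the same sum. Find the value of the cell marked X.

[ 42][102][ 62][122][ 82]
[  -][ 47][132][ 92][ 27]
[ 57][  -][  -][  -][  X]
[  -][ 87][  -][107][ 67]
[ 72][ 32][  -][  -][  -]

Row 1 is complete and sums to 410; that is the magic constant.
Using row 2: 47 + 132 + 92 + 27 + ? → (2,1) = 410 − 298 = 112.
The remaining cell in column 1 is (4,1) = 410 − 283 = 127.
Using column 2: 102 + 47 + 87 + 32 + ? → (3,2) = 410 − 268 = 142.
Using anti-diagonal: 82 + 92 + 87 + 72 + ? → (3,3) = 410 − 333 = 77.
Row 4 must total 410; the given cells sum to 388, so (4,3) = 22.
The remaining cell in column 3 is (5,3) = 410 − 293 = 117.
Main diagonal: 42 + 47 + 77 + 107 + ? = 410, so (5,5) = 137.
From row 5, 410 − (72 + 32 + 117 + 137) gives (5,4) = 52.
Column 4 needs 410; the known cells sum to 373, so (3,4) = 37.
Column 5 must total 410; the given cells sum to 313, so (3,5) = 97.

97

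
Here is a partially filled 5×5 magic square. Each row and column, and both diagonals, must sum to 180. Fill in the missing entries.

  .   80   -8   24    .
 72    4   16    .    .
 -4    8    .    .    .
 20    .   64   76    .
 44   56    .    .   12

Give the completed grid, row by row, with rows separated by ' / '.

48 80 -8 24 36 / 72 4 16 28 60 / -4 8 40 52 84 / 20 32 64 76 -12 / 44 56 68 0 12

Column 1 must total 180; the given cells sum to 132, so (1,1) = 48.
Column 2 must total 180; the given cells sum to 148, so (4,2) = 32.
Main diagonal: 48 + 4 + 76 + 12 + ? = 180, so (3,3) = 40.
Row 1: 48 + 80 + (-8) + 24 + ? = 180, so (1,5) = 36.
Row 4: 20 + 32 + 64 + 76 + ? = 180, so (4,5) = -12.
Column 3 must total 180; the given cells sum to 112, so (5,3) = 68.
Anti-diagonal needs 180; the known cells sum to 152, so (2,4) = 28.
The remaining cell in row 2 is (2,5) = 180 − 120 = 60.
Row 5: 44 + 56 + 68 + 12 + ? = 180, so (5,4) = 0.
Column 4: 24 + 28 + 76 + 0 + ? = 180, so (3,4) = 52.
From column 5, 180 − (36 + 60 + (-12) + 12) gives (3,5) = 84.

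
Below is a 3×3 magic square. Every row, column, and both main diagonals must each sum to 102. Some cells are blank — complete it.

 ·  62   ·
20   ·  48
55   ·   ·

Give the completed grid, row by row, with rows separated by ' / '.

27 62 13 / 20 34 48 / 55 6 41

Row 2 must total 102; the given cells sum to 68, so (2,2) = 34.
From column 1, 102 − (20 + 55) gives (1,1) = 27.
Column 2 needs 102; the known cells sum to 96, so (3,2) = 6.
Main diagonal needs 102; the known cells sum to 61, so (3,3) = 41.
The remaining cell in anti-diagonal is (1,3) = 102 − 89 = 13.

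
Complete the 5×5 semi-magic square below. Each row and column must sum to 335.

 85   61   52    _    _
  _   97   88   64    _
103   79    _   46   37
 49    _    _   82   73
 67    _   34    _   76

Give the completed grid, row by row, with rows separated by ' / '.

Row 3 must total 335; the given cells sum to 265, so (3,3) = 70.
Column 1 must total 335; the given cells sum to 304, so (2,1) = 31.
Using column 3: 52 + 88 + 70 + 34 + ? → (4,3) = 335 − 244 = 91.
Row 2 must total 335; the given cells sum to 280, so (2,5) = 55.
The remaining cell in row 4 is (4,2) = 335 − 295 = 40.
From column 2, 335 − (61 + 97 + 79 + 40) gives (5,2) = 58.
The remaining cell in column 5 is (1,5) = 335 − 241 = 94.
Using row 1: 85 + 61 + 52 + 94 + ? → (1,4) = 335 − 292 = 43.
The remaining cell in row 5 is (5,4) = 335 − 235 = 100.

85 61 52 43 94 / 31 97 88 64 55 / 103 79 70 46 37 / 49 40 91 82 73 / 67 58 34 100 76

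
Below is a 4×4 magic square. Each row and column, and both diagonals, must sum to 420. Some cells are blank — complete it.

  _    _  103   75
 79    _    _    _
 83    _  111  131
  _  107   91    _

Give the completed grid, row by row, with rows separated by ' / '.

123 119 103 75 / 79 99 115 127 / 83 95 111 131 / 135 107 91 87

Row 3: 83 + 111 + 131 + ? = 420, so (3,2) = 95.
Column 3 needs 420; the known cells sum to 305, so (2,3) = 115.
Using anti-diagonal: 75 + 115 + 95 + ? → (4,1) = 420 − 285 = 135.
From row 4, 420 − (135 + 107 + 91) gives (4,4) = 87.
Using column 1: 79 + 83 + 135 + ? → (1,1) = 420 − 297 = 123.
From column 4, 420 − (75 + 131 + 87) gives (2,4) = 127.
Main diagonal needs 420; the known cells sum to 321, so (2,2) = 99.
Row 1 needs 420; the known cells sum to 301, so (1,2) = 119.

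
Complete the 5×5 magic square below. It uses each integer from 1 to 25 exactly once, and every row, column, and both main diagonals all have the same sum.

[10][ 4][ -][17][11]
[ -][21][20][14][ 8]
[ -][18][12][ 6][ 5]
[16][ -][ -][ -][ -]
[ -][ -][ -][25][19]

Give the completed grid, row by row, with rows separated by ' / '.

The entries are 1 through 25, which sum to 325, so each line sums to 325/5 = 65.
Row 1: 10 + 4 + 17 + 11 + ? = 65, so (1,3) = 23.
Row 2: 21 + 20 + 14 + 8 + ? = 65, so (2,1) = 2.
Using row 3: 18 + 12 + 6 + 5 + ? → (3,1) = 65 − 41 = 24.
Column 1 needs 65; the known cells sum to 52, so (5,1) = 13.
Using column 4: 17 + 14 + 6 + 25 + ? → (4,4) = 65 − 62 = 3.
Using column 5: 11 + 8 + 5 + 19 + ? → (4,5) = 65 − 43 = 22.
Anti-diagonal: 11 + 14 + 12 + 13 + ? = 65, so (4,2) = 15.
From row 4, 65 − (16 + 15 + 3 + 22) gives (4,3) = 9.
Column 2: 4 + 21 + 18 + 15 + ? = 65, so (5,2) = 7.
Column 3: 23 + 20 + 12 + 9 + ? = 65, so (5,3) = 1.

10 4 23 17 11 / 2 21 20 14 8 / 24 18 12 6 5 / 16 15 9 3 22 / 13 7 1 25 19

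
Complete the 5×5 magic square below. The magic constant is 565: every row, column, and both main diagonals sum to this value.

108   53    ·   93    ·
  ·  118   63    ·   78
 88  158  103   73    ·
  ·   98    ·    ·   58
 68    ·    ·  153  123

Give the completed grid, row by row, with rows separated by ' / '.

108 53 148 93 163 / 173 118 63 133 78 / 88 158 103 73 143 / 128 98 168 113 58 / 68 138 83 153 123

The remaining cell in row 3 is (3,5) = 565 − 422 = 143.
Using column 2: 53 + 118 + 158 + 98 + ? → (5,2) = 565 − 427 = 138.
The remaining cell in column 5 is (1,5) = 565 − 402 = 163.
The remaining cell in main diagonal is (4,4) = 565 − 452 = 113.
Anti-diagonal must total 565; the given cells sum to 432, so (2,4) = 133.
Row 1 needs 565; the known cells sum to 417, so (1,3) = 148.
From row 2, 565 − (118 + 63 + 133 + 78) gives (2,1) = 173.
Row 5 must total 565; the given cells sum to 482, so (5,3) = 83.
Column 1 needs 565; the known cells sum to 437, so (4,1) = 128.
Column 3: 148 + 63 + 103 + 83 + ? = 565, so (4,3) = 168.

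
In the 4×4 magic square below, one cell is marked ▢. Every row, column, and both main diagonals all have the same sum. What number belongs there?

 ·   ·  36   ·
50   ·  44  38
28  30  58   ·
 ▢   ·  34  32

52

Column 3 is complete and sums to 172; that is the magic constant.
Using row 2: 50 + 44 + 38 + ? → (2,2) = 172 − 132 = 40.
Using row 3: 28 + 30 + 58 + ? → (3,4) = 172 − 116 = 56.
Column 4 must total 172; the given cells sum to 126, so (1,4) = 46.
The remaining cell in main diagonal is (1,1) = 172 − 130 = 42.
Anti-diagonal must total 172; the given cells sum to 120, so (4,1) = 52.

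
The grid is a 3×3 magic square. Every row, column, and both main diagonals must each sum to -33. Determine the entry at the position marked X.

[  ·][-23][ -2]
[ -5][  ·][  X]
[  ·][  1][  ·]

From row 1, -33 − (-23 + (-2)) gives (1,1) = -8.
Column 1 must total -33; the given cells sum to -13, so (3,1) = -20.
From column 2, -33 − (-23 + 1) gives (2,2) = -11.
Using main diagonal: -8 + (-11) + ? → (3,3) = -33 − (-19) = -14.
From row 2, -33 − (-5 + (-11)) gives (2,3) = -17.

-17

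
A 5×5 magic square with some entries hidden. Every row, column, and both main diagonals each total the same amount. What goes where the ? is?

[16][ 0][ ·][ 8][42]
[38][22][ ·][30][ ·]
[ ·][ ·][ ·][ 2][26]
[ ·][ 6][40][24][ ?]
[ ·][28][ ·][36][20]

Column 4 is complete and sums to 100; that is the magic constant.
From row 1, 100 − (16 + 0 + 8 + 42) gives (1,3) = 34.
Using column 2: 0 + 22 + 6 + 28 + ? → (3,2) = 100 − 56 = 44.
The remaining cell in main diagonal is (3,3) = 100 − 82 = 18.
Anti-diagonal must total 100; the given cells sum to 96, so (5,1) = 4.
The remaining cell in row 3 is (3,1) = 100 − 90 = 10.
Using row 5: 4 + 28 + 36 + 20 + ? → (5,3) = 100 − 88 = 12.
Column 1 needs 100; the known cells sum to 68, so (4,1) = 32.
Column 3: 34 + 18 + 40 + 12 + ? = 100, so (2,3) = -4.
Using row 2: 38 + 22 + (-4) + 30 + ? → (2,5) = 100 − 86 = 14.
Row 4: 32 + 6 + 40 + 24 + ? = 100, so (4,5) = -2.

-2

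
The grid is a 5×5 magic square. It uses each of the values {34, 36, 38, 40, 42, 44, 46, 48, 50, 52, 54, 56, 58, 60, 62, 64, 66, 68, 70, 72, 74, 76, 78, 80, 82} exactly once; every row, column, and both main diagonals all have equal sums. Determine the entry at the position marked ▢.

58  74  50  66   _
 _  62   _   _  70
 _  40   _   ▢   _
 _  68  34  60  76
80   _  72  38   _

82

The 25 entries sum to 1450, so each line sums to 1450/5 = 290.
Row 1: 58 + 74 + 50 + 66 + ? = 290, so (1,5) = 42.
From row 4, 290 − (68 + 34 + 60 + 76) gives (4,1) = 52.
Column 2 needs 290; the known cells sum to 244, so (5,2) = 46.
Row 5 needs 290; the known cells sum to 236, so (5,5) = 54.
From column 5, 290 − (42 + 70 + 76 + 54) gives (3,5) = 48.
Using main diagonal: 58 + 62 + 60 + 54 + ? → (3,3) = 290 − 234 = 56.
Anti-diagonal must total 290; the given cells sum to 246, so (2,4) = 44.
Column 3: 50 + 56 + 34 + 72 + ? = 290, so (2,3) = 78.
The remaining cell in column 4 is (3,4) = 290 − 208 = 82.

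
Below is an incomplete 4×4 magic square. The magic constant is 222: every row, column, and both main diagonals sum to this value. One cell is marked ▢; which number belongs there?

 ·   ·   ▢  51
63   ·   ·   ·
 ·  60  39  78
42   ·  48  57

Row 3 needs 222; the known cells sum to 177, so (3,1) = 45.
The remaining cell in row 4 is (4,2) = 222 − 147 = 75.
From column 1, 222 − (63 + 45 + 42) gives (1,1) = 72.
From column 4, 222 − (51 + 78 + 57) gives (2,4) = 36.
Main diagonal: 72 + 39 + 57 + ? = 222, so (2,2) = 54.
Anti-diagonal needs 222; the known cells sum to 153, so (2,3) = 69.
Using column 2: 54 + 60 + 75 + ? → (1,2) = 222 − 189 = 33.
The remaining cell in column 3 is (1,3) = 222 − 156 = 66.

66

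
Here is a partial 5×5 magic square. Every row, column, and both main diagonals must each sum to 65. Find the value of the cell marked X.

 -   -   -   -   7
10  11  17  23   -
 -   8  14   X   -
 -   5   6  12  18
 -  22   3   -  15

Row 2 needs 65; the known cells sum to 61, so (2,5) = 4.
From row 4, 65 − (5 + 6 + 12 + 18) gives (4,1) = 24.
Column 2 must total 65; the given cells sum to 46, so (1,2) = 19.
Using column 3: 17 + 14 + 6 + 3 + ? → (1,3) = 65 − 40 = 25.
The remaining cell in column 5 is (3,5) = 65 − 44 = 21.
Main diagonal must total 65; the given cells sum to 52, so (1,1) = 13.
Anti-diagonal needs 65; the known cells sum to 49, so (5,1) = 16.
Row 1 needs 65; the known cells sum to 64, so (1,4) = 1.
The remaining cell in row 5 is (5,4) = 65 − 56 = 9.
Column 1: 13 + 10 + 24 + 16 + ? = 65, so (3,1) = 2.
Column 4: 1 + 23 + 12 + 9 + ? = 65, so (3,4) = 20.

20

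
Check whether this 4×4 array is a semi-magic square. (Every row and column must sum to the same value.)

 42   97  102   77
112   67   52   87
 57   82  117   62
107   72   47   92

Yes

Row 1: 42 + 97 + 102 + 77 = 318.
Row 2: 112 + 67 + 52 + 87 = 318.
Row 3: 57 + 82 + 117 + 62 = 318.
Row 4: 107 + 72 + 47 + 92 = 318.
Column 1: 42 + 112 + 57 + 107 = 318.
Column 2: 97 + 67 + 82 + 72 = 318.
Column 3: 102 + 52 + 117 + 47 = 318.
Column 4: 77 + 87 + 62 + 92 = 318.
All lines sum to 318.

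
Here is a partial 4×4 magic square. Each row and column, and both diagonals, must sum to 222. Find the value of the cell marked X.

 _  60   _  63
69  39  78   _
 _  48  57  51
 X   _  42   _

33

Using row 2: 69 + 39 + 78 + ? → (2,4) = 222 − 186 = 36.
Row 3 must total 222; the given cells sum to 156, so (3,1) = 66.
The remaining cell in column 2 is (4,2) = 222 − 147 = 75.
Using column 3: 78 + 57 + 42 + ? → (1,3) = 222 − 177 = 45.
Column 4 must total 222; the given cells sum to 150, so (4,4) = 72.
Using main diagonal: 39 + 57 + 72 + ? → (1,1) = 222 − 168 = 54.
From anti-diagonal, 222 − (63 + 78 + 48) gives (4,1) = 33.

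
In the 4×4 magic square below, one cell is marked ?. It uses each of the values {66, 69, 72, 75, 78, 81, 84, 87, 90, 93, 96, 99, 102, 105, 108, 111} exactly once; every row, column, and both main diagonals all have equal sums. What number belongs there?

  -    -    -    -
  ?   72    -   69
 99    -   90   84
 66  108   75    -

The 16 entries sum to 1416, so each line sums to 1416/4 = 354.
The remaining cell in row 3 is (3,2) = 354 − 273 = 81.
Row 4: 66 + 108 + 75 + ? = 354, so (4,4) = 105.
Column 2 must total 354; the given cells sum to 261, so (1,2) = 93.
From column 4, 354 − (69 + 84 + 105) gives (1,4) = 96.
Main diagonal needs 354; the known cells sum to 267, so (1,1) = 87.
The remaining cell in anti-diagonal is (2,3) = 354 − 243 = 111.
The remaining cell in row 1 is (1,3) = 354 − 276 = 78.
Row 2: 72 + 111 + 69 + ? = 354, so (2,1) = 102.

102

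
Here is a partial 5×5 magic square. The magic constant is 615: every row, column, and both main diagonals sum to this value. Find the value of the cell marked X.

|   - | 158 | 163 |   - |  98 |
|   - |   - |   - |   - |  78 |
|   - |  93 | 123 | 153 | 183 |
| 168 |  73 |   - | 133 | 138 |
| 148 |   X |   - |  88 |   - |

The remaining cell in row 3 is (3,1) = 615 − 552 = 63.
Using row 4: 168 + 73 + 133 + 138 + ? → (4,3) = 615 − 512 = 103.
The remaining cell in column 5 is (5,5) = 615 − 497 = 118.
From anti-diagonal, 615 − (98 + 123 + 73 + 148) gives (2,4) = 173.
Column 4: 173 + 153 + 133 + 88 + ? = 615, so (1,4) = 68.
The remaining cell in row 1 is (1,1) = 615 − 487 = 128.
Column 1 needs 615; the known cells sum to 507, so (2,1) = 108.
Main diagonal needs 615; the known cells sum to 502, so (2,2) = 113.
Using row 2: 108 + 113 + 173 + 78 + ? → (2,3) = 615 − 472 = 143.
The remaining cell in column 2 is (5,2) = 615 − 437 = 178.

178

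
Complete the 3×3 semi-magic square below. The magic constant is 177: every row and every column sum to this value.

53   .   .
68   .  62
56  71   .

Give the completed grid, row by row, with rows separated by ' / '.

From row 2, 177 − (68 + 62) gives (2,2) = 47.
From row 3, 177 − (56 + 71) gives (3,3) = 50.
Using column 2: 47 + 71 + ? → (1,2) = 177 − 118 = 59.
The remaining cell in column 3 is (1,3) = 177 − 112 = 65.

53 59 65 / 68 47 62 / 56 71 50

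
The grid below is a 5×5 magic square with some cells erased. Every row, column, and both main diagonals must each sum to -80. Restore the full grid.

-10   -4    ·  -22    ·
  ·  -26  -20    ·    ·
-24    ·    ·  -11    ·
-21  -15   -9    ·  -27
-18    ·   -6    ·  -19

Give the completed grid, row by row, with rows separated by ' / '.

From row 4, -80 − (-21 + (-15) + (-9) + (-27)) gives (4,4) = -8.
Column 1 must total -80; the given cells sum to -73, so (2,1) = -7.
Main diagonal must total -80; the given cells sum to -63, so (3,3) = -17.
Column 3 needs -80; the known cells sum to -52, so (1,3) = -28.
Row 1: -10 + (-4) + (-28) + (-22) + ? = -80, so (1,5) = -16.
Anti-diagonal must total -80; the given cells sum to -66, so (2,4) = -14.
Row 2 needs -80; the known cells sum to -67, so (2,5) = -13.
Column 4: -22 + (-14) + (-11) + (-8) + ? = -80, so (5,4) = -25.
Column 5: -16 + (-13) + (-27) + (-19) + ? = -80, so (3,5) = -5.
Row 3 needs -80; the known cells sum to -57, so (3,2) = -23.
The remaining cell in row 5 is (5,2) = -80 − (-68) = -12.

-10 -4 -28 -22 -16 / -7 -26 -20 -14 -13 / -24 -23 -17 -11 -5 / -21 -15 -9 -8 -27 / -18 -12 -6 -25 -19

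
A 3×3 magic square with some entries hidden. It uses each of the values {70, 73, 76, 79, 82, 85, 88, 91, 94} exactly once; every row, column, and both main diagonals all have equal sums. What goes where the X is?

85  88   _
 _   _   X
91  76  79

94

The 9 entries sum to 738, so each line sums to 738/3 = 246.
Row 1 must total 246; the given cells sum to 173, so (1,3) = 73.
Column 1: 85 + 91 + ? = 246, so (2,1) = 70.
Column 2 must total 246; the given cells sum to 164, so (2,2) = 82.
Column 3 must total 246; the given cells sum to 152, so (2,3) = 94.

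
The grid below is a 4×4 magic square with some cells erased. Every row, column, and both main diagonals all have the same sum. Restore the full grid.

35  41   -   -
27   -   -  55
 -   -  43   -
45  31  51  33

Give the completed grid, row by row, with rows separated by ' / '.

Row 4 is already complete: 45 + 31 + 51 + 33 = 160, so that is the magic constant.
Column 1: 35 + 27 + 45 + ? = 160, so (3,1) = 53.
Main diagonal needs 160; the known cells sum to 111, so (2,2) = 49.
The remaining cell in row 2 is (2,3) = 160 − 131 = 29.
Using column 2: 41 + 49 + 31 + ? → (3,2) = 160 − 121 = 39.
The remaining cell in column 3 is (1,3) = 160 − 123 = 37.
Anti-diagonal: 29 + 39 + 45 + ? = 160, so (1,4) = 47.
Row 3: 53 + 39 + 43 + ? = 160, so (3,4) = 25.

35 41 37 47 / 27 49 29 55 / 53 39 43 25 / 45 31 51 33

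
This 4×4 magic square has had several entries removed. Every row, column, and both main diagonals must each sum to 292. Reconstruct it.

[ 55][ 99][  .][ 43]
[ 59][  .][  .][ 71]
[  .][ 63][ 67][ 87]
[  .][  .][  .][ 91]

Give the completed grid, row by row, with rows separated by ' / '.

55 99 95 43 / 59 79 83 71 / 75 63 67 87 / 103 51 47 91

Row 1 must total 292; the given cells sum to 197, so (1,3) = 95.
Row 3: 63 + 67 + 87 + ? = 292, so (3,1) = 75.
From column 1, 292 − (55 + 59 + 75) gives (4,1) = 103.
Main diagonal: 55 + 67 + 91 + ? = 292, so (2,2) = 79.
The remaining cell in anti-diagonal is (2,3) = 292 − 209 = 83.
Using column 2: 99 + 79 + 63 + ? → (4,2) = 292 − 241 = 51.
Using column 3: 95 + 83 + 67 + ? → (4,3) = 292 − 245 = 47.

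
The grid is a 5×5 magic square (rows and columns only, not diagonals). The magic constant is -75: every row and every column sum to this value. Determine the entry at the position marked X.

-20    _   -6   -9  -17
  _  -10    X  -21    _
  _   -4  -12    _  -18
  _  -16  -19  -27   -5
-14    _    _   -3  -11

-13

Row 1 must total -75; the given cells sum to -52, so (1,2) = -23.
Row 4: -16 + (-19) + (-27) + (-5) + ? = -75, so (4,1) = -8.
The remaining cell in column 2 is (5,2) = -75 − (-53) = -22.
Column 4: -9 + (-21) + (-27) + (-3) + ? = -75, so (3,4) = -15.
Using column 5: -17 + (-18) + (-5) + (-11) + ? → (2,5) = -75 − (-51) = -24.
Row 3 needs -75; the known cells sum to -49, so (3,1) = -26.
Row 5 needs -75; the known cells sum to -50, so (5,3) = -25.
Column 1: -20 + (-26) + (-8) + (-14) + ? = -75, so (2,1) = -7.
Column 3: -6 + (-12) + (-19) + (-25) + ? = -75, so (2,3) = -13.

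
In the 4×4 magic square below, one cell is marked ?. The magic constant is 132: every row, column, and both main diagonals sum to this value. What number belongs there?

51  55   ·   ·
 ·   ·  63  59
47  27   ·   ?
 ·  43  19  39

The remaining cell in row 4 is (4,1) = 132 − 101 = 31.
Column 1: 51 + 47 + 31 + ? = 132, so (2,1) = 3.
Column 2 needs 132; the known cells sum to 125, so (2,2) = 7.
From main diagonal, 132 − (51 + 7 + 39) gives (3,3) = 35.
Using anti-diagonal: 63 + 27 + 31 + ? → (1,4) = 132 − 121 = 11.
Row 1 must total 132; the given cells sum to 117, so (1,3) = 15.
The remaining cell in row 3 is (3,4) = 132 − 109 = 23.

23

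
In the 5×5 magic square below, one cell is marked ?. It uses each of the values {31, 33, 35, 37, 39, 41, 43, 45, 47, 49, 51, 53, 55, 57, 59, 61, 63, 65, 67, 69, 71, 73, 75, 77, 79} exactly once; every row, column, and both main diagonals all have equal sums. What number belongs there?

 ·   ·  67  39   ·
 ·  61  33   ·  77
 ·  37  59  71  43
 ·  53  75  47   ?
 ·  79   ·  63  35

The 25 entries sum to 1375, so each line sums to 1375/5 = 275.
The remaining cell in row 3 is (3,1) = 275 − 210 = 65.
From column 2, 275 − (61 + 37 + 53 + 79) gives (1,2) = 45.
Column 3 must total 275; the given cells sum to 234, so (5,3) = 41.
Column 4 needs 275; the known cells sum to 220, so (2,4) = 55.
Main diagonal must total 275; the given cells sum to 202, so (1,1) = 73.
Using row 1: 73 + 45 + 67 + 39 + ? → (1,5) = 275 − 224 = 51.
The remaining cell in row 2 is (2,1) = 275 − 226 = 49.
Row 5 must total 275; the given cells sum to 218, so (5,1) = 57.
Using column 1: 73 + 49 + 65 + 57 + ? → (4,1) = 275 − 244 = 31.
Using column 5: 51 + 77 + 43 + 35 + ? → (4,5) = 275 − 206 = 69.

69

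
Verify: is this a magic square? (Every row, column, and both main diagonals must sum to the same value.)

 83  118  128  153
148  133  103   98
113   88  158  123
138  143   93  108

Yes

Row 1: 83 + 118 + 128 + 153 = 482.
Row 2: 148 + 133 + 103 + 98 = 482.
Row 3: 113 + 88 + 158 + 123 = 482.
Row 4: 138 + 143 + 93 + 108 = 482.
Column 1: 83 + 148 + 113 + 138 = 482.
Column 2: 118 + 133 + 88 + 143 = 482.
Column 3: 128 + 103 + 158 + 93 = 482.
Column 4: 153 + 98 + 123 + 108 = 482.
Main diagonal: 83 + 133 + 158 + 108 = 482.
Anti-diagonal: 153 + 103 + 88 + 138 = 482.
All lines sum to 482.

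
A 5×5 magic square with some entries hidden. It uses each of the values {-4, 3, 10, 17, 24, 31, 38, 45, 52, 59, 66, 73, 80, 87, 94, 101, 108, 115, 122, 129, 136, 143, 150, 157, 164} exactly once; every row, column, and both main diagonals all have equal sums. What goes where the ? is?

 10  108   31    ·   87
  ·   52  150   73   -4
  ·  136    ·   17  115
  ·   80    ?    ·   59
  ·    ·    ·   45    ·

3

The 25 entries sum to 2000, so each line sums to 2000/5 = 400.
From row 1, 400 − (10 + 108 + 31 + 87) gives (1,4) = 164.
Row 2: 52 + 150 + 73 + (-4) + ? = 400, so (2,1) = 129.
Column 2 must total 400; the given cells sum to 376, so (5,2) = 24.
Column 4 must total 400; the given cells sum to 299, so (4,4) = 101.
The remaining cell in column 5 is (5,5) = 400 − 257 = 143.
From main diagonal, 400 − (10 + 52 + 101 + 143) gives (3,3) = 94.
The remaining cell in anti-diagonal is (5,1) = 400 − 334 = 66.
Row 3 needs 400; the known cells sum to 362, so (3,1) = 38.
From row 5, 400 − (66 + 24 + 45 + 143) gives (5,3) = 122.
From column 1, 400 − (10 + 129 + 38 + 66) gives (4,1) = 157.
Column 3 needs 400; the known cells sum to 397, so (4,3) = 3.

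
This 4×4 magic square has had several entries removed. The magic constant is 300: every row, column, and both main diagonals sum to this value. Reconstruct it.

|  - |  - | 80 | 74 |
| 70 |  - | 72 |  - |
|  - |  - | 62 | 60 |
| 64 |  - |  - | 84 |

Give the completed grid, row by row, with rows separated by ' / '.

Column 3 needs 300; the known cells sum to 214, so (4,3) = 86.
Column 4 must total 300; the given cells sum to 218, so (2,4) = 82.
Anti-diagonal: 74 + 72 + 64 + ? = 300, so (3,2) = 90.
Row 2: 70 + 72 + 82 + ? = 300, so (2,2) = 76.
The remaining cell in row 3 is (3,1) = 300 − 212 = 88.
Row 4 must total 300; the given cells sum to 234, so (4,2) = 66.
Column 1 must total 300; the given cells sum to 222, so (1,1) = 78.
Using column 2: 76 + 90 + 66 + ? → (1,2) = 300 − 232 = 68.

78 68 80 74 / 70 76 72 82 / 88 90 62 60 / 64 66 86 84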